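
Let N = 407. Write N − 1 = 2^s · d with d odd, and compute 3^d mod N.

407 − 1 = 406 = 2^1 · 203, so d = 203.
3^1 ≡ 3 (mod 407)
3^2 ≡ 3^2 = 9 ≡ 9 (mod 407)
3^4 ≡ 9^2 = 81 ≡ 81 (mod 407)
3^8 ≡ 81^2 = 6561 ≡ 49 (mod 407)
3^16 ≡ 49^2 = 2401 ≡ 366 (mod 407)
3^32 ≡ 366^2 = 133956 ≡ 53 (mod 407)
3^64 ≡ 53^2 = 2809 ≡ 367 (mod 407)
3^128 ≡ 367^2 = 134689 ≡ 379 (mod 407)
203 = 128 + 64 + 8 + 2 + 1 in binary powers of 2.
So 3^203 ≡ 379 · 367 · 49 · 9 · 3 ≡ 280 (mod 407).
Squaring chain: 280; never reaches −1, so base 3 is a Miller–Rabin witness that 407 is composite.

280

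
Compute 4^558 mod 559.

4^1 ≡ 4 (mod 559)
4^2 ≡ 4^2 = 16 ≡ 16 (mod 559)
4^4 ≡ 16^2 = 256 ≡ 256 (mod 559)
4^8 ≡ 256^2 = 65536 ≡ 133 (mod 559)
4^16 ≡ 133^2 = 17689 ≡ 360 (mod 559)
4^32 ≡ 360^2 = 129600 ≡ 471 (mod 559)
4^64 ≡ 471^2 = 221841 ≡ 477 (mod 559)
4^128 ≡ 477^2 = 227529 ≡ 16 (mod 559)
4^256 ≡ 16^2 = 256 ≡ 256 (mod 559)
4^512 ≡ 256^2 = 65536 ≡ 133 (mod 559)
558 = 512 + 32 + 8 + 4 + 2 in binary powers of 2.
So 4^558 ≡ 133 · 471 · 133 · 256 · 16 ≡ 508 (mod 559).
Since 508 ≠ 1, base 4 is a Fermat witness: 559 is composite.

508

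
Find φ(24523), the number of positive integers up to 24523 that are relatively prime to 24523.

Factor: 24523 = 137 · 179.
φ(24523) = (137−1) · (179−1) = 136 · 178 = 24208.

24208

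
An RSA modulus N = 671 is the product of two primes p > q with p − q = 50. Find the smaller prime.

Since p = q + 50, we have 671 = q(q + 50), so q² + 50q − 671 = 0.
Discriminant: 50² + 4·671 = 2500 + 2684 = 5184; √5184 = 72.
q = (−50 + 72)/2 = 11, and p = q + 50 = 61.
Check: 11 · 61 = 671.

11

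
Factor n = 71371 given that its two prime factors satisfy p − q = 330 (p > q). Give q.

149

Since p = q + 330, we have 71371 = q(q + 330), so q² + 330q − 71371 = 0.
Discriminant: 330² + 4·71371 = 108900 + 285484 = 394384; √394384 = 628.
q = (−330 + 628)/2 = 149, and p = q + 330 = 479.
Check: 149 · 479 = 71371.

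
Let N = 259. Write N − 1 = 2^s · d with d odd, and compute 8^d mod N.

43

259 − 1 = 258 = 2^1 · 129, so d = 129.
8^1 ≡ 8 (mod 259)
8^2 ≡ 8^2 = 64 ≡ 64 (mod 259)
8^4 ≡ 64^2 = 4096 ≡ 211 (mod 259)
8^8 ≡ 211^2 = 44521 ≡ 232 (mod 259)
8^16 ≡ 232^2 = 53824 ≡ 211 (mod 259)
8^32 ≡ 211^2 = 44521 ≡ 232 (mod 259)
8^64 ≡ 232^2 = 53824 ≡ 211 (mod 259)
8^128 ≡ 211^2 = 44521 ≡ 232 (mod 259)
129 = 128 + 1 in binary powers of 2.
So 8^129 ≡ 232 · 8 ≡ 43 (mod 259).
Squaring chain: 43; never reaches −1, so base 8 is a Miller–Rabin witness that 259 is composite.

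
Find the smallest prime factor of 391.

391 is odd.
Digit sum 13, not divisible by 3.
Ends in 1: not divisible by 5.
7: 391 = 7·55 + 6
11: 391 = 11·35 + 6
13: 391 = 13·30 + 1
17: 391 = 17·23

17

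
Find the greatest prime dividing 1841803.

1841803 = 19 · 96937
96937 = 31 · 3127
3127 = 53 · 59
59 is prime.
So 1841803 = 19 · 31 · 53 · 59; the largest prime factor is 59.

59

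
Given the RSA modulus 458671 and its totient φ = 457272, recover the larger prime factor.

φ(n) = (p−1)(q−1) = n − (p+q) + 1, so p + q = 458671 − 457272 + 1 = 1400.
p and q are the roots of t² − 1400t + 458671 = 0.
Discriminant: 1400² − 4·458671 = 1960000 − 1834684 = 125316; √125316 = 354.
q = (1400 − 354)/2 = 523, p = (1400 + 354)/2 = 877.
Check: 523 · 877 = 458671.

877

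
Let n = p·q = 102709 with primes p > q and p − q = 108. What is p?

Since p = q + 108, we have 102709 = q(q + 108), so q² + 108q − 102709 = 0.
Discriminant: 108² + 4·102709 = 11664 + 410836 = 422500; √422500 = 650.
q = (−108 + 650)/2 = 271, and p = q + 108 = 379.
Check: 271 · 379 = 102709.

379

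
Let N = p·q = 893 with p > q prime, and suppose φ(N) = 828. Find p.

φ(n) = (p−1)(q−1) = n − (p+q) + 1, so p + q = 893 − 828 + 1 = 66.
p and q are the roots of t² − 66t + 893 = 0.
Discriminant: 66² − 4·893 = 4356 − 3572 = 784; √784 = 28.
q = (66 − 28)/2 = 19, p = (66 + 28)/2 = 47.
Check: 19 · 47 = 893.

47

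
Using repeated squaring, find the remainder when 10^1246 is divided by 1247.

10^1 ≡ 10 (mod 1247)
10^2 ≡ 10^2 = 100 ≡ 100 (mod 1247)
10^4 ≡ 100^2 = 10000 ≡ 24 (mod 1247)
10^8 ≡ 24^2 = 576 ≡ 576 (mod 1247)
10^16 ≡ 576^2 = 331776 ≡ 74 (mod 1247)
10^32 ≡ 74^2 = 5476 ≡ 488 (mod 1247)
10^64 ≡ 488^2 = 238144 ≡ 1214 (mod 1247)
10^128 ≡ 1214^2 = 1473796 ≡ 1089 (mod 1247)
10^256 ≡ 1089^2 = 1185921 ≡ 24 (mod 1247)
10^512 ≡ 24^2 = 576 ≡ 576 (mod 1247)
10^1024 ≡ 576^2 = 331776 ≡ 74 (mod 1247)
1246 = 1024 + 128 + 64 + 16 + 8 + 4 + 2 in binary powers of 2.
So 10^1246 ≡ 74 · 1089 · 1214 · 74 · 576 · 24 · 100 ≡ 608 (mod 1247).
Since 608 ≠ 1, base 10 is a Fermat witness: 1247 is composite.

608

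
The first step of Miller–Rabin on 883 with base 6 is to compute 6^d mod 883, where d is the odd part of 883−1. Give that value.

883 − 1 = 882 = 2^1 · 441, so d = 441.
6^1 ≡ 6 (mod 883)
6^2 ≡ 6^2 = 36 ≡ 36 (mod 883)
6^4 ≡ 36^2 = 1296 ≡ 413 (mod 883)
6^8 ≡ 413^2 = 170569 ≡ 150 (mod 883)
6^16 ≡ 150^2 = 22500 ≡ 425 (mod 883)
6^32 ≡ 425^2 = 180625 ≡ 493 (mod 883)
6^64 ≡ 493^2 = 243049 ≡ 224 (mod 883)
6^128 ≡ 224^2 = 50176 ≡ 728 (mod 883)
6^256 ≡ 728^2 = 529984 ≡ 184 (mod 883)
441 = 256 + 128 + 32 + 16 + 8 + 1 in binary powers of 2.
So 6^441 ≡ 184 · 728 · 493 · 425 · 150 · 6 ≡ 1 (mod 883).
Since 6^d ≡ 1 (mod 883), base 6 does not prove 883 composite.

1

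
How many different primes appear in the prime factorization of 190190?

190190 = 2 · 95095
95095 = 5 · 19019
19019 = 7 · 2717
2717 = 11 · 247
247 = 13 · 19
190190 = 2 · 5 · 7 · 11 · 13 · 19, which has 6 distinct prime factors.

6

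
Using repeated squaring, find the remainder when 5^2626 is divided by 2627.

928

5^1 ≡ 5 (mod 2627)
5^2 ≡ 5^2 = 25 ≡ 25 (mod 2627)
5^4 ≡ 25^2 = 625 ≡ 625 (mod 2627)
5^8 ≡ 625^2 = 390625 ≡ 1829 (mod 2627)
5^16 ≡ 1829^2 = 3345241 ≡ 1070 (mod 2627)
5^32 ≡ 1070^2 = 1144900 ≡ 2155 (mod 2627)
5^64 ≡ 2155^2 = 4644025 ≡ 2116 (mod 2627)
5^128 ≡ 2116^2 = 4477456 ≡ 1048 (mod 2627)
5^256 ≡ 1048^2 = 1098304 ≡ 218 (mod 2627)
5^512 ≡ 218^2 = 47524 ≡ 238 (mod 2627)
5^1024 ≡ 238^2 = 56644 ≡ 1477 (mod 2627)
5^2048 ≡ 1477^2 = 2181529 ≡ 1119 (mod 2627)
2626 = 2048 + 512 + 64 + 2 in binary powers of 2.
So 5^2626 ≡ 1119 · 238 · 2116 · 25 ≡ 928 (mod 2627).
Since 928 ≠ 1, base 5 is a Fermat witness: 2627 is composite.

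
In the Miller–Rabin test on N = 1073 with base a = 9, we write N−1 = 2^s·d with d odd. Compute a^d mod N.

1073 − 1 = 1072 = 2^4 · 67, so d = 67.
9^1 ≡ 9 (mod 1073)
9^2 ≡ 9^2 = 81 ≡ 81 (mod 1073)
9^4 ≡ 81^2 = 6561 ≡ 123 (mod 1073)
9^8 ≡ 123^2 = 15129 ≡ 107 (mod 1073)
9^16 ≡ 107^2 = 11449 ≡ 719 (mod 1073)
9^32 ≡ 719^2 = 516961 ≡ 848 (mod 1073)
9^64 ≡ 848^2 = 719104 ≡ 194 (mod 1073)
67 = 64 + 2 + 1 in binary powers of 2.
So 9^67 ≡ 194 · 81 · 9 ≡ 863 (mod 1073).
Squaring chain: 863 → 107 → 719 → 848; never reaches −1, so base 9 is a Miller–Rabin witness that 1073 is composite.

863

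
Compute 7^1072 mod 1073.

7

7^1 ≡ 7 (mod 1073)
7^2 ≡ 7^2 = 49 ≡ 49 (mod 1073)
7^4 ≡ 49^2 = 2401 ≡ 255 (mod 1073)
7^8 ≡ 255^2 = 65025 ≡ 645 (mod 1073)
7^16 ≡ 645^2 = 416025 ≡ 774 (mod 1073)
7^32 ≡ 774^2 = 599076 ≡ 342 (mod 1073)
7^64 ≡ 342^2 = 116964 ≡ 7 (mod 1073)
7^128 ≡ 7^2 = 49 ≡ 49 (mod 1073)
7^256 ≡ 49^2 = 2401 ≡ 255 (mod 1073)
7^512 ≡ 255^2 = 65025 ≡ 645 (mod 1073)
7^1024 ≡ 645^2 = 416025 ≡ 774 (mod 1073)
1072 = 1024 + 32 + 16 in binary powers of 2.
So 7^1072 ≡ 774 · 342 · 774 ≡ 7 (mod 1073).
Since 7 ≠ 1, base 7 is a Fermat witness: 1073 is composite.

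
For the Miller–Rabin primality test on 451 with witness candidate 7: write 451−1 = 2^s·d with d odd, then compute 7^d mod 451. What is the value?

208

451 − 1 = 450 = 2^1 · 225, so d = 225.
7^1 ≡ 7 (mod 451)
7^2 ≡ 7^2 = 49 ≡ 49 (mod 451)
7^4 ≡ 49^2 = 2401 ≡ 146 (mod 451)
7^8 ≡ 146^2 = 21316 ≡ 119 (mod 451)
7^16 ≡ 119^2 = 14161 ≡ 180 (mod 451)
7^32 ≡ 180^2 = 32400 ≡ 379 (mod 451)
7^64 ≡ 379^2 = 143641 ≡ 223 (mod 451)
7^128 ≡ 223^2 = 49729 ≡ 119 (mod 451)
225 = 128 + 64 + 32 + 1 in binary powers of 2.
So 7^225 ≡ 119 · 223 · 379 · 7 ≡ 208 (mod 451).
Squaring chain: 208; never reaches −1, so base 7 is a Miller–Rabin witness that 451 is composite.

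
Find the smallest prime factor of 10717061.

79

10717061 is odd.
Digit sum 23, not divisible by 3.
Ends in 1: not divisible by 5.
7: 10717061 = 7·1531008 + 5
11: 10717061 = 11·974278 + 3
13: 10717061 = 13·824389 + 4
17: 10717061 = 17·630415 + 6
19: 10717061 = 19·564055 + 16
23: 10717061 = 23·465959 + 4
29: 10717061 = 29·369553 + 24
31: 10717061 = 31·345711 + 20
37: 10717061 = 37·289650 + 11
41: 10717061 = 41·261391 + 30
43: 10717061 = 43·249233 + 42
47: 10717061 = 47·228022 + 27
53: 10717061 = 53·202208 + 37
59: 10717061 = 59·181645 + 6
61: 10717061 = 61·175689 + 32
67: 10717061 = 67·159956 + 9
71: 10717061 = 71·150944 + 37
73: 10717061 = 73·146809 + 4
79: 10717061 = 79·135659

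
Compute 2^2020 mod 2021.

2^1 ≡ 2 (mod 2021)
2^2 ≡ 2^2 = 4 ≡ 4 (mod 2021)
2^4 ≡ 4^2 = 16 ≡ 16 (mod 2021)
2^8 ≡ 16^2 = 256 ≡ 256 (mod 2021)
2^16 ≡ 256^2 = 65536 ≡ 864 (mod 2021)
2^32 ≡ 864^2 = 746496 ≡ 747 (mod 2021)
2^64 ≡ 747^2 = 558009 ≡ 213 (mod 2021)
2^128 ≡ 213^2 = 45369 ≡ 907 (mod 2021)
2^256 ≡ 907^2 = 822649 ≡ 102 (mod 2021)
2^512 ≡ 102^2 = 10404 ≡ 299 (mod 2021)
2^1024 ≡ 299^2 = 89401 ≡ 477 (mod 2021)
2020 = 1024 + 512 + 256 + 128 + 64 + 32 + 4 in binary powers of 2.
So 2^2020 ≡ 477 · 299 · 102 · 907 · 213 · 747 · 16 ≡ 661 (mod 2021).
Since 661 ≠ 1, base 2 is a Fermat witness: 2021 is composite.

661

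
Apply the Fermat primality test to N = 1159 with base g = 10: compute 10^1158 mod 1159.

10^1 ≡ 10 (mod 1159)
10^2 ≡ 10^2 = 100 ≡ 100 (mod 1159)
10^4 ≡ 100^2 = 10000 ≡ 728 (mod 1159)
10^8 ≡ 728^2 = 529984 ≡ 321 (mod 1159)
10^16 ≡ 321^2 = 103041 ≡ 1049 (mod 1159)
10^32 ≡ 1049^2 = 1100401 ≡ 510 (mod 1159)
10^64 ≡ 510^2 = 260100 ≡ 484 (mod 1159)
10^128 ≡ 484^2 = 234256 ≡ 138 (mod 1159)
10^256 ≡ 138^2 = 19044 ≡ 500 (mod 1159)
10^512 ≡ 500^2 = 250000 ≡ 815 (mod 1159)
10^1024 ≡ 815^2 = 664225 ≡ 118 (mod 1159)
1158 = 1024 + 128 + 4 + 2 in binary powers of 2.
So 10^1158 ≡ 118 · 138 · 728 · 100 ≡ 163 (mod 1159).
Since 163 ≠ 1, base 10 is a Fermat witness: 1159 is composite.

163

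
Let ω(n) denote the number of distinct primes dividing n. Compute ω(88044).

5

88044 = 2^2 · 22011
22011 = 3 · 7337
7337 = 11 · 667
667 = 23 · 29
88044 = 2^2 · 3 · 11 · 23 · 29, which has 5 distinct prime factors.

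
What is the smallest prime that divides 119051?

17

119051 is odd.
Digit sum 17, not divisible by 3.
Ends in 1: not divisible by 5.
7: 119051 = 7·17007 + 2
11: 119051 = 11·10822 + 9
13: 119051 = 13·9157 + 10
17: 119051 = 17·7003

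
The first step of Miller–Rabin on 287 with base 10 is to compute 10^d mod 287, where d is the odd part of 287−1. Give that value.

180

287 − 1 = 286 = 2^1 · 143, so d = 143.
10^1 ≡ 10 (mod 287)
10^2 ≡ 10^2 = 100 ≡ 100 (mod 287)
10^4 ≡ 100^2 = 10000 ≡ 242 (mod 287)
10^8 ≡ 242^2 = 58564 ≡ 16 (mod 287)
10^16 ≡ 16^2 = 256 ≡ 256 (mod 287)
10^32 ≡ 256^2 = 65536 ≡ 100 (mod 287)
10^64 ≡ 100^2 = 10000 ≡ 242 (mod 287)
10^128 ≡ 242^2 = 58564 ≡ 16 (mod 287)
143 = 128 + 8 + 4 + 2 + 1 in binary powers of 2.
So 10^143 ≡ 16 · 16 · 242 · 100 · 10 ≡ 180 (mod 287).
Squaring chain: 180; never reaches −1, so base 10 is a Miller–Rabin witness that 287 is composite.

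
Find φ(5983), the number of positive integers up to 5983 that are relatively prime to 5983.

5760

Factor: 5983 = 31 · 193.
φ(5983) = (31−1) · (193−1) = 30 · 192 = 5760.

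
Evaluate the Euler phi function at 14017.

Factor: 14017 = 107 · 131.
φ(14017) = (107−1) · (131−1) = 106 · 130 = 13780.

13780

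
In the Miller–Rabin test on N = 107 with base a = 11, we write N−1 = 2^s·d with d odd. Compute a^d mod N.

107 − 1 = 106 = 2^1 · 53, so d = 53.
11^1 ≡ 11 (mod 107)
11^2 ≡ 11^2 = 121 ≡ 14 (mod 107)
11^4 ≡ 14^2 = 196 ≡ 89 (mod 107)
11^8 ≡ 89^2 = 7921 ≡ 3 (mod 107)
11^16 ≡ 3^2 = 9 ≡ 9 (mod 107)
11^32 ≡ 9^2 = 81 ≡ 81 (mod 107)
53 = 32 + 16 + 4 + 1 in binary powers of 2.
So 11^53 ≡ 81 · 9 · 89 · 11 ≡ 1 (mod 107).
Since 11^d ≡ 1 (mod 107), base 11 does not prove 107 composite.

1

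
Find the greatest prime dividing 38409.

38409 = 3 · 12803
12803 = 7 · 1829
1829 = 31 · 59
59 is prime.
So 38409 = 3 · 7 · 31 · 59; the largest prime factor is 59.

59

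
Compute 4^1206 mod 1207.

577

4^1 ≡ 4 (mod 1207)
4^2 ≡ 4^2 = 16 ≡ 16 (mod 1207)
4^4 ≡ 16^2 = 256 ≡ 256 (mod 1207)
4^8 ≡ 256^2 = 65536 ≡ 358 (mod 1207)
4^16 ≡ 358^2 = 128164 ≡ 222 (mod 1207)
4^32 ≡ 222^2 = 49284 ≡ 1004 (mod 1207)
4^64 ≡ 1004^2 = 1008016 ≡ 171 (mod 1207)
4^128 ≡ 171^2 = 29241 ≡ 273 (mod 1207)
4^256 ≡ 273^2 = 74529 ≡ 902 (mod 1207)
4^512 ≡ 902^2 = 813604 ≡ 86 (mod 1207)
4^1024 ≡ 86^2 = 7396 ≡ 154 (mod 1207)
1206 = 1024 + 128 + 32 + 16 + 4 + 2 in binary powers of 2.
So 4^1206 ≡ 154 · 273 · 1004 · 222 · 256 · 16 ≡ 577 (mod 1207).
Since 577 ≠ 1, base 4 is a Fermat witness: 1207 is composite.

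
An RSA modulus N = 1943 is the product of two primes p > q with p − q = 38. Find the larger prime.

Since p = q + 38, we have 1943 = q(q + 38), so q² + 38q − 1943 = 0.
Discriminant: 38² + 4·1943 = 1444 + 7772 = 9216; √9216 = 96.
q = (−38 + 96)/2 = 29, and p = q + 38 = 67.
Check: 29 · 67 = 1943.

67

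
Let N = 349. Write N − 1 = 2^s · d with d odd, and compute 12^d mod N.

1

349 − 1 = 348 = 2^2 · 87, so d = 87.
12^1 ≡ 12 (mod 349)
12^2 ≡ 12^2 = 144 ≡ 144 (mod 349)
12^4 ≡ 144^2 = 20736 ≡ 145 (mod 349)
12^8 ≡ 145^2 = 21025 ≡ 85 (mod 349)
12^16 ≡ 85^2 = 7225 ≡ 245 (mod 349)
12^32 ≡ 245^2 = 60025 ≡ 346 (mod 349)
12^64 ≡ 346^2 = 119716 ≡ 9 (mod 349)
87 = 64 + 16 + 4 + 2 + 1 in binary powers of 2.
So 12^87 ≡ 9 · 245 · 145 · 144 · 12 ≡ 1 (mod 349).
Since 12^d ≡ 1 (mod 349), base 12 does not prove 349 composite.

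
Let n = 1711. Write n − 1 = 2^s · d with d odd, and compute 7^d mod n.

1711 − 1 = 1710 = 2^1 · 855, so d = 855.
7^1 ≡ 7 (mod 1711)
7^2 ≡ 7^2 = 49 ≡ 49 (mod 1711)
7^4 ≡ 49^2 = 2401 ≡ 690 (mod 1711)
7^8 ≡ 690^2 = 476100 ≡ 442 (mod 1711)
7^16 ≡ 442^2 = 195364 ≡ 310 (mod 1711)
7^32 ≡ 310^2 = 96100 ≡ 284 (mod 1711)
7^64 ≡ 284^2 = 80656 ≡ 239 (mod 1711)
7^128 ≡ 239^2 = 57121 ≡ 658 (mod 1711)
7^256 ≡ 658^2 = 432964 ≡ 81 (mod 1711)
7^512 ≡ 81^2 = 6561 ≡ 1428 (mod 1711)
855 = 512 + 256 + 64 + 16 + 4 + 2 + 1 in binary powers of 2.
So 7^855 ≡ 1428 · 81 · 239 · 310 · 690 · 49 · 7 ≡ 500 (mod 1711).
Squaring chain: 500; never reaches −1, so base 7 is a Miller–Rabin witness that 1711 is composite.

500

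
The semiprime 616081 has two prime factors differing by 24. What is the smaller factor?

773

Since p = q + 24, we have 616081 = q(q + 24), so q² + 24q − 616081 = 0.
Discriminant: 24² + 4·616081 = 576 + 2464324 = 2464900; √2464900 = 1570.
q = (−24 + 1570)/2 = 773, and p = q + 24 = 797.
Check: 773 · 797 = 616081.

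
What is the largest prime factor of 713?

713 = 23 · 31
31 is prime.
So 713 = 23 · 31; the largest prime factor is 31.

31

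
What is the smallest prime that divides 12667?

12667 is odd.
Digit sum 22, not divisible by 3.
Ends in 7: not divisible by 5.
7: 12667 = 7·1809 + 4
11: 12667 = 11·1151 + 6
13: 12667 = 13·974 + 5
17: 12667 = 17·745 + 2
19: 12667 = 19·666 + 13
23: 12667 = 23·550 + 17
29: 12667 = 29·436 + 23
31: 12667 = 31·408 + 19
37: 12667 = 37·342 + 13
41: 12667 = 41·308 + 39
43: 12667 = 43·294 + 25
47: 12667 = 47·269 + 24
53: 12667 = 53·239

53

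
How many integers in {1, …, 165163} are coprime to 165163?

153384

Factor: 165163 = 23 · 43 · 167.
φ(165163) = (23−1) · (43−1) · (167−1) = 22 · 42 · 166 = 153384.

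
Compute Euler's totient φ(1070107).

Factor: 1070107 = 73 · 107 · 137.
φ(1070107) = (73−1) · (107−1) · (137−1) = 72 · 106 · 136 = 1037952.

1037952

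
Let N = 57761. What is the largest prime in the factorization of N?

57761 = 11 · 5251
5251 = 59 · 89
89 is prime.
So 57761 = 11 · 59 · 89; the largest prime factor is 89.

89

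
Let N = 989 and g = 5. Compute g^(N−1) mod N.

5^1 ≡ 5 (mod 989)
5^2 ≡ 5^2 = 25 ≡ 25 (mod 989)
5^4 ≡ 25^2 = 625 ≡ 625 (mod 989)
5^8 ≡ 625^2 = 390625 ≡ 959 (mod 989)
5^16 ≡ 959^2 = 919681 ≡ 900 (mod 989)
5^32 ≡ 900^2 = 810000 ≡ 9 (mod 989)
5^64 ≡ 9^2 = 81 ≡ 81 (mod 989)
5^128 ≡ 81^2 = 6561 ≡ 627 (mod 989)
5^256 ≡ 627^2 = 393129 ≡ 496 (mod 989)
5^512 ≡ 496^2 = 246016 ≡ 744 (mod 989)
988 = 512 + 256 + 128 + 64 + 16 + 8 + 4 in binary powers of 2.
So 5^988 ≡ 744 · 496 · 627 · 81 · 900 · 959 · 625 ≡ 81 (mod 989).
Since 81 ≠ 1, base 5 is a Fermat witness: 989 is composite.

81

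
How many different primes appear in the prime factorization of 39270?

6

39270 = 2 · 19635
19635 = 3 · 6545
6545 = 5 · 1309
1309 = 7 · 187
187 = 11 · 17
39270 = 2 · 3 · 5 · 7 · 11 · 17, which has 6 distinct prime factors.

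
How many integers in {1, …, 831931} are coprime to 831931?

799680

Factor: 831931 = 41 · 103 · 197.
φ(831931) = (41−1) · (103−1) · (197−1) = 40 · 102 · 196 = 799680.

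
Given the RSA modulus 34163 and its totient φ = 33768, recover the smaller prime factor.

127

φ(n) = (p−1)(q−1) = n − (p+q) + 1, so p + q = 34163 − 33768 + 1 = 396.
p and q are the roots of t² − 396t + 34163 = 0.
Discriminant: 396² − 4·34163 = 156816 − 136652 = 20164; √20164 = 142.
q = (396 − 142)/2 = 127, p = (396 + 142)/2 = 269.
Check: 127 · 269 = 34163.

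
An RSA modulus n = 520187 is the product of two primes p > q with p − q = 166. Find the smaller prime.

Since p = q + 166, we have 520187 = q(q + 166), so q² + 166q − 520187 = 0.
Discriminant: 166² + 4·520187 = 27556 + 2080748 = 2108304; √2108304 = 1452.
q = (−166 + 1452)/2 = 643, and p = q + 166 = 809.
Check: 643 · 809 = 520187.

643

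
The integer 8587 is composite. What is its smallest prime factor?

8587 is odd.
Digit sum 28, not divisible by 3.
Ends in 7: not divisible by 5.
7: 8587 = 7·1226 + 5
11: 8587 = 11·780 + 7
13: 8587 = 13·660 + 7
17: 8587 = 17·505 + 2
19: 8587 = 19·451 + 18
23: 8587 = 23·373 + 8
29: 8587 = 29·296 + 3
31: 8587 = 31·277

31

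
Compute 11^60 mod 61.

1

11^1 ≡ 11 (mod 61)
11^2 ≡ 11^2 = 121 ≡ 60 (mod 61)
11^4 ≡ 60^2 = 3600 ≡ 1 (mod 61)
11^8 ≡ 1^2 = 1 ≡ 1 (mod 61)
11^16 ≡ 1^2 = 1 ≡ 1 (mod 61)
11^32 ≡ 1^2 = 1 ≡ 1 (mod 61)
60 = 32 + 16 + 8 + 4 in binary powers of 2.
So 11^60 ≡ 1 · 1 · 1 · 1 ≡ 1 (mod 61).
Since the result is 1, base 11 gives no evidence that 61 is composite.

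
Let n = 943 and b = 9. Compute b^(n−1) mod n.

9^1 ≡ 9 (mod 943)
9^2 ≡ 9^2 = 81 ≡ 81 (mod 943)
9^4 ≡ 81^2 = 6561 ≡ 903 (mod 943)
9^8 ≡ 903^2 = 815409 ≡ 657 (mod 943)
9^16 ≡ 657^2 = 431649 ≡ 698 (mod 943)
9^32 ≡ 698^2 = 487204 ≡ 616 (mod 943)
9^64 ≡ 616^2 = 379456 ≡ 370 (mod 943)
9^128 ≡ 370^2 = 136900 ≡ 165 (mod 943)
9^256 ≡ 165^2 = 27225 ≡ 821 (mod 943)
9^512 ≡ 821^2 = 674041 ≡ 739 (mod 943)
942 = 512 + 256 + 128 + 32 + 8 + 4 + 2 in binary powers of 2.
So 9^942 ≡ 739 · 821 · 165 · 616 · 657 · 903 · 81 ≡ 901 (mod 943).
Since 901 ≠ 1, base 9 is a Fermat witness: 943 is composite.

901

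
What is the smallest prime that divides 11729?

37

11729 is odd.
Digit sum 20, not divisible by 3.
Ends in 9: not divisible by 5.
7: 11729 = 7·1675 + 4
11: 11729 = 11·1066 + 3
13: 11729 = 13·902 + 3
17: 11729 = 17·689 + 16
19: 11729 = 19·617 + 6
23: 11729 = 23·509 + 22
29: 11729 = 29·404 + 13
31: 11729 = 31·378 + 11
37: 11729 = 37·317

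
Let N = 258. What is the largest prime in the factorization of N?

258 = 2 · 129
129 = 3 · 43
43 is prime.
So 258 = 2 · 3 · 43; the largest prime factor is 43.

43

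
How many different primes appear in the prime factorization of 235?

2

235 = 5 · 47
235 = 5 · 47, which has 2 distinct prime factors.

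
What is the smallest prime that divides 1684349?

1684349 is odd.
Digit sum 35, not divisible by 3.
Ends in 9: not divisible by 5.
7: 1684349 = 7·240621 + 2
11: 1684349 = 11·153122 + 7
13: 1684349 = 13·129565 + 4
17: 1684349 = 17·99079 + 6
19: 1684349 = 19·88649 + 18
23: 1684349 = 23·73232 + 13
29: 1684349 = 29·58081

29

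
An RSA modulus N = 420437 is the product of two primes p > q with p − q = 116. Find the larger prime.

Since p = q + 116, we have 420437 = q(q + 116), so q² + 116q − 420437 = 0.
Discriminant: 116² + 4·420437 = 13456 + 1681748 = 1695204; √1695204 = 1302.
q = (−116 + 1302)/2 = 593, and p = q + 116 = 709.
Check: 593 · 709 = 420437.

709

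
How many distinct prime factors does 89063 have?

89063 = 13^2 · 527
527 = 17 · 31
89063 = 13^2 · 17 · 31, which has 3 distinct prime factors.

3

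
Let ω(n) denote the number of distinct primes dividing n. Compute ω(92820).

6

92820 = 2^2 · 23205
23205 = 3 · 7735
7735 = 5 · 1547
1547 = 7 · 221
221 = 13 · 17
92820 = 2^2 · 3 · 5 · 7 · 13 · 17, which has 6 distinct prime factors.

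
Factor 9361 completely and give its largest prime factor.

37

9361 = 11 · 851
851 = 23 · 37
37 is prime.
So 9361 = 11 · 23 · 37; the largest prime factor is 37.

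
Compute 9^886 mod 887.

9^1 ≡ 9 (mod 887)
9^2 ≡ 9^2 = 81 ≡ 81 (mod 887)
9^4 ≡ 81^2 = 6561 ≡ 352 (mod 887)
9^8 ≡ 352^2 = 123904 ≡ 611 (mod 887)
9^16 ≡ 611^2 = 373321 ≡ 781 (mod 887)
9^32 ≡ 781^2 = 609961 ≡ 592 (mod 887)
9^64 ≡ 592^2 = 350464 ≡ 99 (mod 887)
9^128 ≡ 99^2 = 9801 ≡ 44 (mod 887)
9^256 ≡ 44^2 = 1936 ≡ 162 (mod 887)
9^512 ≡ 162^2 = 26244 ≡ 521 (mod 887)
886 = 512 + 256 + 64 + 32 + 16 + 4 + 2 in binary powers of 2.
So 9^886 ≡ 521 · 162 · 99 · 592 · 781 · 352 · 81 ≡ 1 (mod 887).
Since the result is 1, base 9 gives no evidence that 887 is composite.

1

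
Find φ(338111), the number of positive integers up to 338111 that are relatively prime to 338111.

Factor: 338111 = 29 · 89 · 131.
φ(338111) = (29−1) · (89−1) · (131−1) = 28 · 88 · 130 = 320320.

320320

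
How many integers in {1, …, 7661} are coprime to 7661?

7452

Factor: 7661 = 47 · 163.
φ(7661) = (47−1) · (163−1) = 46 · 162 = 7452.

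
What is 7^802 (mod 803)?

654

7^1 ≡ 7 (mod 803)
7^2 ≡ 7^2 = 49 ≡ 49 (mod 803)
7^4 ≡ 49^2 = 2401 ≡ 795 (mod 803)
7^8 ≡ 795^2 = 632025 ≡ 64 (mod 803)
7^16 ≡ 64^2 = 4096 ≡ 81 (mod 803)
7^32 ≡ 81^2 = 6561 ≡ 137 (mod 803)
7^64 ≡ 137^2 = 18769 ≡ 300 (mod 803)
7^128 ≡ 300^2 = 90000 ≡ 64 (mod 803)
7^256 ≡ 64^2 = 4096 ≡ 81 (mod 803)
7^512 ≡ 81^2 = 6561 ≡ 137 (mod 803)
802 = 512 + 256 + 32 + 2 in binary powers of 2.
So 7^802 ≡ 137 · 81 · 137 · 49 ≡ 654 (mod 803).
Since 654 ≠ 1, base 7 is a Fermat witness: 803 is composite.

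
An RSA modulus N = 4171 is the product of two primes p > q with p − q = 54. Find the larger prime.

97

Since p = q + 54, we have 4171 = q(q + 54), so q² + 54q − 4171 = 0.
Discriminant: 54² + 4·4171 = 2916 + 16684 = 19600; √19600 = 140.
q = (−54 + 140)/2 = 43, and p = q + 54 = 97.
Check: 43 · 97 = 4171.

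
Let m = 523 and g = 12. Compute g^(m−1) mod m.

12^1 ≡ 12 (mod 523)
12^2 ≡ 12^2 = 144 ≡ 144 (mod 523)
12^4 ≡ 144^2 = 20736 ≡ 339 (mod 523)
12^8 ≡ 339^2 = 114921 ≡ 384 (mod 523)
12^16 ≡ 384^2 = 147456 ≡ 493 (mod 523)
12^32 ≡ 493^2 = 243049 ≡ 377 (mod 523)
12^64 ≡ 377^2 = 142129 ≡ 396 (mod 523)
12^128 ≡ 396^2 = 156816 ≡ 439 (mod 523)
12^256 ≡ 439^2 = 192721 ≡ 257 (mod 523)
12^512 ≡ 257^2 = 66049 ≡ 151 (mod 523)
522 = 512 + 8 + 2 in binary powers of 2.
So 12^522 ≡ 151 · 384 · 144 ≡ 1 (mod 523).
Since the result is 1, base 12 gives no evidence that 523 is composite.

1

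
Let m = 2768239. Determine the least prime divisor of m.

67

2768239 is odd.
Digit sum 37, not divisible by 3.
Ends in 9: not divisible by 5.
7: 2768239 = 7·395462 + 5
11: 2768239 = 11·251658 + 1
13: 2768239 = 13·212941 + 6
17: 2768239 = 17·162837 + 10
19: 2768239 = 19·145696 + 15
23: 2768239 = 23·120358 + 5
29: 2768239 = 29·95456 + 15
31: 2768239 = 31·89298 + 1
37: 2768239 = 37·74817 + 10
41: 2768239 = 41·67518 + 1
43: 2768239 = 43·64377 + 28
47: 2768239 = 47·58898 + 33
53: 2768239 = 53·52230 + 49
59: 2768239 = 59·46919 + 18
61: 2768239 = 61·45380 + 59
67: 2768239 = 67·41317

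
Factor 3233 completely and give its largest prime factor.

61

3233 = 53 · 61
61 is prime.
So 3233 = 53 · 61; the largest prime factor is 61.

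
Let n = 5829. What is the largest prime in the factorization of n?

5829 = 3 · 1943
1943 = 29 · 67
67 is prime.
So 5829 = 3 · 29 · 67; the largest prime factor is 67.

67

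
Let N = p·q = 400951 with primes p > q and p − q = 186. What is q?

547

Since p = q + 186, we have 400951 = q(q + 186), so q² + 186q − 400951 = 0.
Discriminant: 186² + 4·400951 = 34596 + 1603804 = 1638400; √1638400 = 1280.
q = (−186 + 1280)/2 = 547, and p = q + 186 = 733.
Check: 547 · 733 = 400951.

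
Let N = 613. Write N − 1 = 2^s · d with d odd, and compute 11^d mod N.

35

613 − 1 = 612 = 2^2 · 153, so d = 153.
11^1 ≡ 11 (mod 613)
11^2 ≡ 11^2 = 121 ≡ 121 (mod 613)
11^4 ≡ 121^2 = 14641 ≡ 542 (mod 613)
11^8 ≡ 542^2 = 293764 ≡ 137 (mod 613)
11^16 ≡ 137^2 = 18769 ≡ 379 (mod 613)
11^32 ≡ 379^2 = 143641 ≡ 199 (mod 613)
11^64 ≡ 199^2 = 39601 ≡ 369 (mod 613)
11^128 ≡ 369^2 = 136161 ≡ 75 (mod 613)
153 = 128 + 16 + 8 + 1 in binary powers of 2.
So 11^153 ≡ 75 · 379 · 137 · 11 ≡ 35 (mod 613).
Squaring chain: 35 → 612; reaches −1, so base 11 does not prove 613 composite.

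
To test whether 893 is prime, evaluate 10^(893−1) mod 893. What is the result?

10^1 ≡ 10 (mod 893)
10^2 ≡ 10^2 = 100 ≡ 100 (mod 893)
10^4 ≡ 100^2 = 10000 ≡ 177 (mod 893)
10^8 ≡ 177^2 = 31329 ≡ 74 (mod 893)
10^16 ≡ 74^2 = 5476 ≡ 118 (mod 893)
10^32 ≡ 118^2 = 13924 ≡ 529 (mod 893)
10^64 ≡ 529^2 = 279841 ≡ 332 (mod 893)
10^128 ≡ 332^2 = 110224 ≡ 385 (mod 893)
10^256 ≡ 385^2 = 148225 ≡ 880 (mod 893)
10^512 ≡ 880^2 = 774400 ≡ 169 (mod 893)
892 = 512 + 256 + 64 + 32 + 16 + 8 + 4 in binary powers of 2.
So 10^892 ≡ 169 · 880 · 332 · 529 · 118 · 74 · 177 ≡ 332 (mod 893).
Since 332 ≠ 1, base 10 is a Fermat witness: 893 is composite.

332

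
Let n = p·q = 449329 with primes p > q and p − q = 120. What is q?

Since p = q + 120, we have 449329 = q(q + 120), so q² + 120q − 449329 = 0.
Discriminant: 120² + 4·449329 = 14400 + 1797316 = 1811716; √1811716 = 1346.
q = (−120 + 1346)/2 = 613, and p = q + 120 = 733.
Check: 613 · 733 = 449329.

613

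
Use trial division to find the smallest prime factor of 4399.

4399 is odd.
Digit sum 25, not divisible by 3.
Ends in 9: not divisible by 5.
7: 4399 = 7·628 + 3
11: 4399 = 11·399 + 10
13: 4399 = 13·338 + 5
17: 4399 = 17·258 + 13
19: 4399 = 19·231 + 10
23: 4399 = 23·191 + 6
29: 4399 = 29·151 + 20
31: 4399 = 31·141 + 28
37: 4399 = 37·118 + 33
41: 4399 = 41·107 + 12
43: 4399 = 43·102 + 13
47: 4399 = 47·93 + 28
53: 4399 = 53·83

53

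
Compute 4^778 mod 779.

4^1 ≡ 4 (mod 779)
4^2 ≡ 4^2 = 16 ≡ 16 (mod 779)
4^4 ≡ 16^2 = 256 ≡ 256 (mod 779)
4^8 ≡ 256^2 = 65536 ≡ 100 (mod 779)
4^16 ≡ 100^2 = 10000 ≡ 652 (mod 779)
4^32 ≡ 652^2 = 425104 ≡ 549 (mod 779)
4^64 ≡ 549^2 = 301401 ≡ 707 (mod 779)
4^128 ≡ 707^2 = 499849 ≡ 510 (mod 779)
4^256 ≡ 510^2 = 260100 ≡ 693 (mod 779)
4^512 ≡ 693^2 = 480249 ≡ 385 (mod 779)
778 = 512 + 256 + 8 + 2 in binary powers of 2.
So 4^778 ≡ 385 · 693 · 100 · 16 ≡ 674 (mod 779).
Since 674 ≠ 1, base 4 is a Fermat witness: 779 is composite.

674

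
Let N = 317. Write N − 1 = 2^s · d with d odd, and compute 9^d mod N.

317 − 1 = 316 = 2^2 · 79, so d = 79.
9^1 ≡ 9 (mod 317)
9^2 ≡ 9^2 = 81 ≡ 81 (mod 317)
9^4 ≡ 81^2 = 6561 ≡ 221 (mod 317)
9^8 ≡ 221^2 = 48841 ≡ 23 (mod 317)
9^16 ≡ 23^2 = 529 ≡ 212 (mod 317)
9^32 ≡ 212^2 = 44944 ≡ 247 (mod 317)
9^64 ≡ 247^2 = 61009 ≡ 145 (mod 317)
79 = 64 + 8 + 4 + 2 + 1 in binary powers of 2.
So 9^79 ≡ 145 · 23 · 221 · 81 · 9 ≡ 316 (mod 317).
Since 9^d ≡ 316 (mod 317), base 9 does not prove 317 composite.

316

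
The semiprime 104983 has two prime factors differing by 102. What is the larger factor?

379

Since p = q + 102, we have 104983 = q(q + 102), so q² + 102q − 104983 = 0.
Discriminant: 102² + 4·104983 = 10404 + 419932 = 430336; √430336 = 656.
q = (−102 + 656)/2 = 277, and p = q + 102 = 379.
Check: 277 · 379 = 104983.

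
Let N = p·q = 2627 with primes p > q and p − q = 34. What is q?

Since p = q + 34, we have 2627 = q(q + 34), so q² + 34q − 2627 = 0.
Discriminant: 34² + 4·2627 = 1156 + 10508 = 11664; √11664 = 108.
q = (−34 + 108)/2 = 37, and p = q + 34 = 71.
Check: 37 · 71 = 2627.

37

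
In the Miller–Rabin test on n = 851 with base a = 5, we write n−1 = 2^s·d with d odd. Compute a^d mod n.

109

851 − 1 = 850 = 2^1 · 425, so d = 425.
5^1 ≡ 5 (mod 851)
5^2 ≡ 5^2 = 25 ≡ 25 (mod 851)
5^4 ≡ 25^2 = 625 ≡ 625 (mod 851)
5^8 ≡ 625^2 = 390625 ≡ 16 (mod 851)
5^16 ≡ 16^2 = 256 ≡ 256 (mod 851)
5^32 ≡ 256^2 = 65536 ≡ 9 (mod 851)
5^64 ≡ 9^2 = 81 ≡ 81 (mod 851)
5^128 ≡ 81^2 = 6561 ≡ 604 (mod 851)
5^256 ≡ 604^2 = 364816 ≡ 588 (mod 851)
425 = 256 + 128 + 32 + 8 + 1 in binary powers of 2.
So 5^425 ≡ 588 · 604 · 9 · 16 · 5 ≡ 109 (mod 851).
Squaring chain: 109; never reaches −1, so base 5 is a Miller–Rabin witness that 851 is composite.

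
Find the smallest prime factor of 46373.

79

46373 is odd.
Digit sum 23, not divisible by 3.
Ends in 3: not divisible by 5.
7: 46373 = 7·6624 + 5
11: 46373 = 11·4215 + 8
13: 46373 = 13·3567 + 2
17: 46373 = 17·2727 + 14
19: 46373 = 19·2440 + 13
23: 46373 = 23·2016 + 5
29: 46373 = 29·1599 + 2
31: 46373 = 31·1495 + 28
37: 46373 = 37·1253 + 12
41: 46373 = 41·1131 + 2
43: 46373 = 43·1078 + 19
47: 46373 = 47·986 + 31
53: 46373 = 53·874 + 51
59: 46373 = 59·785 + 58
61: 46373 = 61·760 + 13
67: 46373 = 67·692 + 9
71: 46373 = 71·653 + 10
73: 46373 = 73·635 + 18
79: 46373 = 79·587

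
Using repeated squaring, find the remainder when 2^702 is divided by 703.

628

2^1 ≡ 2 (mod 703)
2^2 ≡ 2^2 = 4 ≡ 4 (mod 703)
2^4 ≡ 4^2 = 16 ≡ 16 (mod 703)
2^8 ≡ 16^2 = 256 ≡ 256 (mod 703)
2^16 ≡ 256^2 = 65536 ≡ 157 (mod 703)
2^32 ≡ 157^2 = 24649 ≡ 44 (mod 703)
2^64 ≡ 44^2 = 1936 ≡ 530 (mod 703)
2^128 ≡ 530^2 = 280900 ≡ 403 (mod 703)
2^256 ≡ 403^2 = 162409 ≡ 16 (mod 703)
2^512 ≡ 16^2 = 256 ≡ 256 (mod 703)
702 = 512 + 128 + 32 + 16 + 8 + 4 + 2 in binary powers of 2.
So 2^702 ≡ 256 · 403 · 44 · 157 · 256 · 16 · 4 ≡ 628 (mod 703).
Since 628 ≠ 1, base 2 is a Fermat witness: 703 is composite.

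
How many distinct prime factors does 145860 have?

6

145860 = 2^2 · 36465
36465 = 3 · 12155
12155 = 5 · 2431
2431 = 11 · 221
221 = 13 · 17
145860 = 2^2 · 3 · 5 · 11 · 13 · 17, which has 6 distinct prime factors.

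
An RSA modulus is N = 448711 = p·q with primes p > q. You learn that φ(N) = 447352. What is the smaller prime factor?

563

φ(n) = (p−1)(q−1) = n − (p+q) + 1, so p + q = 448711 − 447352 + 1 = 1360.
p and q are the roots of t² − 1360t + 448711 = 0.
Discriminant: 1360² − 4·448711 = 1849600 − 1794844 = 54756; √54756 = 234.
q = (1360 − 234)/2 = 563, p = (1360 + 234)/2 = 797.
Check: 563 · 797 = 448711.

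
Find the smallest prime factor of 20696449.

20696449 is odd.
Digit sum 40, not divisible by 3.
Ends in 9: not divisible by 5.
7: 20696449 = 7·2956635 + 4
11: 20696449 = 11·1881495 + 4
13: 20696449 = 13·1592034 + 7
17: 20696449 = 17·1217438 + 3
19: 20696449 = 19·1089286 + 15
23: 20696449 = 23·899845 + 14
29: 20696449 = 29·713670 + 19
31: 20696449 = 31·667627 + 12
37: 20696449 = 37·559363 + 18
41: 20696449 = 41·504791 + 18
43: 20696449 = 43·481312 + 33
47: 20696449 = 47·440349 + 46
53: 20696449 = 53·390499 + 2
59: 20696449 = 59·350787 + 16
61: 20696449 = 61·339286 + 3
67: 20696449 = 67·308902 + 15
71: 20696449 = 71·291499 + 20
73: 20696449 = 73·283513

73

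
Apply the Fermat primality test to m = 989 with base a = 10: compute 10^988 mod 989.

440

10^1 ≡ 10 (mod 989)
10^2 ≡ 10^2 = 100 ≡ 100 (mod 989)
10^4 ≡ 100^2 = 10000 ≡ 110 (mod 989)
10^8 ≡ 110^2 = 12100 ≡ 232 (mod 989)
10^16 ≡ 232^2 = 53824 ≡ 418 (mod 989)
10^32 ≡ 418^2 = 174724 ≡ 660 (mod 989)
10^64 ≡ 660^2 = 435600 ≡ 440 (mod 989)
10^128 ≡ 440^2 = 193600 ≡ 745 (mod 989)
10^256 ≡ 745^2 = 555025 ≡ 196 (mod 989)
10^512 ≡ 196^2 = 38416 ≡ 834 (mod 989)
988 = 512 + 256 + 128 + 64 + 16 + 8 + 4 in binary powers of 2.
So 10^988 ≡ 834 · 196 · 745 · 440 · 418 · 232 · 110 ≡ 440 (mod 989).
Since 440 ≠ 1, base 10 is a Fermat witness: 989 is composite.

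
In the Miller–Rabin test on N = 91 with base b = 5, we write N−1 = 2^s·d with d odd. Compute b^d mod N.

91 − 1 = 90 = 2^1 · 45, so d = 45.
5^1 ≡ 5 (mod 91)
5^2 ≡ 5^2 = 25 ≡ 25 (mod 91)
5^4 ≡ 25^2 = 625 ≡ 79 (mod 91)
5^8 ≡ 79^2 = 6241 ≡ 53 (mod 91)
5^16 ≡ 53^2 = 2809 ≡ 79 (mod 91)
5^32 ≡ 79^2 = 6241 ≡ 53 (mod 91)
45 = 32 + 8 + 4 + 1 in binary powers of 2.
So 5^45 ≡ 53 · 53 · 79 · 5 ≡ 83 (mod 91).
Squaring chain: 83; never reaches −1, so base 5 is a Miller–Rabin witness that 91 is composite.

83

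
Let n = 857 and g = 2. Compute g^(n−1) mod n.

2^1 ≡ 2 (mod 857)
2^2 ≡ 2^2 = 4 ≡ 4 (mod 857)
2^4 ≡ 4^2 = 16 ≡ 16 (mod 857)
2^8 ≡ 16^2 = 256 ≡ 256 (mod 857)
2^16 ≡ 256^2 = 65536 ≡ 404 (mod 857)
2^32 ≡ 404^2 = 163216 ≡ 386 (mod 857)
2^64 ≡ 386^2 = 148996 ≡ 735 (mod 857)
2^128 ≡ 735^2 = 540225 ≡ 315 (mod 857)
2^256 ≡ 315^2 = 99225 ≡ 670 (mod 857)
2^512 ≡ 670^2 = 448900 ≡ 689 (mod 857)
856 = 512 + 256 + 64 + 16 + 8 in binary powers of 2.
So 2^856 ≡ 689 · 670 · 735 · 404 · 256 ≡ 1 (mod 857).
Since the result is 1, base 2 gives no evidence that 857 is composite.

1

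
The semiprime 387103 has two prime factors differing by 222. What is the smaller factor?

Since p = q + 222, we have 387103 = q(q + 222), so q² + 222q − 387103 = 0.
Discriminant: 222² + 4·387103 = 49284 + 1548412 = 1597696; √1597696 = 1264.
q = (−222 + 1264)/2 = 521, and p = q + 222 = 743.
Check: 521 · 743 = 387103.

521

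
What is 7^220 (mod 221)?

217

7^1 ≡ 7 (mod 221)
7^2 ≡ 7^2 = 49 ≡ 49 (mod 221)
7^4 ≡ 49^2 = 2401 ≡ 191 (mod 221)
7^8 ≡ 191^2 = 36481 ≡ 16 (mod 221)
7^16 ≡ 16^2 = 256 ≡ 35 (mod 221)
7^32 ≡ 35^2 = 1225 ≡ 120 (mod 221)
7^64 ≡ 120^2 = 14400 ≡ 35 (mod 221)
7^128 ≡ 35^2 = 1225 ≡ 120 (mod 221)
220 = 128 + 64 + 16 + 8 + 4 in binary powers of 2.
So 7^220 ≡ 120 · 35 · 35 · 16 · 191 ≡ 217 (mod 221).
Since 217 ≠ 1, base 7 is a Fermat witness: 221 is composite.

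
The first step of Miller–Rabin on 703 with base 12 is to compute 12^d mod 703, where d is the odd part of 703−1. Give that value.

703 − 1 = 702 = 2^1 · 351, so d = 351.
12^1 ≡ 12 (mod 703)
12^2 ≡ 12^2 = 144 ≡ 144 (mod 703)
12^4 ≡ 144^2 = 20736 ≡ 349 (mod 703)
12^8 ≡ 349^2 = 121801 ≡ 182 (mod 703)
12^16 ≡ 182^2 = 33124 ≡ 83 (mod 703)
12^32 ≡ 83^2 = 6889 ≡ 562 (mod 703)
12^64 ≡ 562^2 = 315844 ≡ 197 (mod 703)
12^128 ≡ 197^2 = 38809 ≡ 144 (mod 703)
12^256 ≡ 144^2 = 20736 ≡ 349 (mod 703)
351 = 256 + 64 + 16 + 8 + 4 + 2 + 1 in binary powers of 2.
So 12^351 ≡ 349 · 197 · 83 · 182 · 349 · 144 · 12 ≡ 75 (mod 703).
Squaring chain: 75; never reaches −1, so base 12 is a Miller–Rabin witness that 703 is composite.

75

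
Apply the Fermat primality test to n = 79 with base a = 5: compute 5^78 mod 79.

1

5^1 ≡ 5 (mod 79)
5^2 ≡ 5^2 = 25 ≡ 25 (mod 79)
5^4 ≡ 25^2 = 625 ≡ 72 (mod 79)
5^8 ≡ 72^2 = 5184 ≡ 49 (mod 79)
5^16 ≡ 49^2 = 2401 ≡ 31 (mod 79)
5^32 ≡ 31^2 = 961 ≡ 13 (mod 79)
5^64 ≡ 13^2 = 169 ≡ 11 (mod 79)
78 = 64 + 8 + 4 + 2 in binary powers of 2.
So 5^78 ≡ 11 · 49 · 72 · 25 ≡ 1 (mod 79).
Since the result is 1, base 5 gives no evidence that 79 is composite.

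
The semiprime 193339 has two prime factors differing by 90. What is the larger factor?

Since p = q + 90, we have 193339 = q(q + 90), so q² + 90q − 193339 = 0.
Discriminant: 90² + 4·193339 = 8100 + 773356 = 781456; √781456 = 884.
q = (−90 + 884)/2 = 397, and p = q + 90 = 487.
Check: 397 · 487 = 193339.

487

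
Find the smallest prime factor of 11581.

37

11581 is odd.
Digit sum 16, not divisible by 3.
Ends in 1: not divisible by 5.
7: 11581 = 7·1654 + 3
11: 11581 = 11·1052 + 9
13: 11581 = 13·890 + 11
17: 11581 = 17·681 + 4
19: 11581 = 19·609 + 10
23: 11581 = 23·503 + 12
29: 11581 = 29·399 + 10
31: 11581 = 31·373 + 18
37: 11581 = 37·313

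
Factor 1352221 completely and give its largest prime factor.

1352221 = 13 · 104017
104017 = 41 · 2537
2537 = 43 · 59
59 is prime.
So 1352221 = 13 · 41 · 43 · 59; the largest prime factor is 59.

59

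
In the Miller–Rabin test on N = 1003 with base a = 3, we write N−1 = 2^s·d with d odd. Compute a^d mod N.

838

1003 − 1 = 1002 = 2^1 · 501, so d = 501.
3^1 ≡ 3 (mod 1003)
3^2 ≡ 3^2 = 9 ≡ 9 (mod 1003)
3^4 ≡ 9^2 = 81 ≡ 81 (mod 1003)
3^8 ≡ 81^2 = 6561 ≡ 543 (mod 1003)
3^16 ≡ 543^2 = 294849 ≡ 970 (mod 1003)
3^32 ≡ 970^2 = 940900 ≡ 86 (mod 1003)
3^64 ≡ 86^2 = 7396 ≡ 375 (mod 1003)
3^128 ≡ 375^2 = 140625 ≡ 205 (mod 1003)
3^256 ≡ 205^2 = 42025 ≡ 902 (mod 1003)
501 = 256 + 128 + 64 + 32 + 16 + 4 + 1 in binary powers of 2.
So 3^501 ≡ 902 · 205 · 375 · 86 · 970 · 81 · 3 ≡ 838 (mod 1003).
Squaring chain: 838; never reaches −1, so base 3 is a Miller–Rabin witness that 1003 is composite.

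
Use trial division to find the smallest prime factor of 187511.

187511 is odd.
Digit sum 23, not divisible by 3.
Ends in 1: not divisible by 5.
7: 187511 = 7·26787 + 2
11: 187511 = 11·17046 + 5
13: 187511 = 13·14423 + 12
17: 187511 = 17·11030 + 1
19: 187511 = 19·9869

19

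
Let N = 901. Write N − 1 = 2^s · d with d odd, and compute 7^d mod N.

143

901 − 1 = 900 = 2^2 · 225, so d = 225.
7^1 ≡ 7 (mod 901)
7^2 ≡ 7^2 = 49 ≡ 49 (mod 901)
7^4 ≡ 49^2 = 2401 ≡ 599 (mod 901)
7^8 ≡ 599^2 = 358801 ≡ 203 (mod 901)
7^16 ≡ 203^2 = 41209 ≡ 664 (mod 901)
7^32 ≡ 664^2 = 440896 ≡ 307 (mod 901)
7^64 ≡ 307^2 = 94249 ≡ 545 (mod 901)
7^128 ≡ 545^2 = 297025 ≡ 596 (mod 901)
225 = 128 + 64 + 32 + 1 in binary powers of 2.
So 7^225 ≡ 596 · 545 · 307 · 7 ≡ 143 (mod 901).
Squaring chain: 143 → 627; never reaches −1, so base 7 is a Miller–Rabin witness that 901 is composite.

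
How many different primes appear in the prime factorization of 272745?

272745 = 3^2 · 30305
30305 = 5 · 6061
6061 = 11 · 551
551 = 19 · 29
272745 = 3^2 · 5 · 11 · 19 · 29, which has 5 distinct prime factors.

5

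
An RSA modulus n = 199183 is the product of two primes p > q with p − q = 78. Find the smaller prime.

Since p = q + 78, we have 199183 = q(q + 78), so q² + 78q − 199183 = 0.
Discriminant: 78² + 4·199183 = 6084 + 796732 = 802816; √802816 = 896.
q = (−78 + 896)/2 = 409, and p = q + 78 = 487.
Check: 409 · 487 = 199183.

409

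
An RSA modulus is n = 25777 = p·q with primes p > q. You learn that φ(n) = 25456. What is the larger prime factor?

173

φ(n) = (p−1)(q−1) = n − (p+q) + 1, so p + q = 25777 − 25456 + 1 = 322.
p and q are the roots of t² − 322t + 25777 = 0.
Discriminant: 322² − 4·25777 = 103684 − 103108 = 576; √576 = 24.
q = (322 − 24)/2 = 149, p = (322 + 24)/2 = 173.
Check: 149 · 173 = 25777.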